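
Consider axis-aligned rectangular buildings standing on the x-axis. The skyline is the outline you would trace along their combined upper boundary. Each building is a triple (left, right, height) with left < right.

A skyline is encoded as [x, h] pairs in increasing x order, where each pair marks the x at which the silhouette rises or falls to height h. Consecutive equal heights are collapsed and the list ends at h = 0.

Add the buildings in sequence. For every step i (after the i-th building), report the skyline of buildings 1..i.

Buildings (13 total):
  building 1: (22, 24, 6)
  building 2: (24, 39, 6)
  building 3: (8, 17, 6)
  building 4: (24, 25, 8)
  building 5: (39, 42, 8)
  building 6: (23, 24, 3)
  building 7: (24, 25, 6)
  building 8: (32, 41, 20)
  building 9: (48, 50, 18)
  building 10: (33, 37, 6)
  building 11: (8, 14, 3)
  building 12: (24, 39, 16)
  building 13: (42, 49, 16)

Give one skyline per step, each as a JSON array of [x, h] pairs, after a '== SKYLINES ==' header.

== SKYLINES ==
[[22,6],[24,0]]
[[22,6],[39,0]]
[[8,6],[17,0],[22,6],[39,0]]
[[8,6],[17,0],[22,6],[24,8],[25,6],[39,0]]
[[8,6],[17,0],[22,6],[24,8],[25,6],[39,8],[42,0]]
[[8,6],[17,0],[22,6],[24,8],[25,6],[39,8],[42,0]]
[[8,6],[17,0],[22,6],[24,8],[25,6],[39,8],[42,0]]
[[8,6],[17,0],[22,6],[24,8],[25,6],[32,20],[41,8],[42,0]]
[[8,6],[17,0],[22,6],[24,8],[25,6],[32,20],[41,8],[42,0],[48,18],[50,0]]
[[8,6],[17,0],[22,6],[24,8],[25,6],[32,20],[41,8],[42,0],[48,18],[50,0]]
[[8,6],[17,0],[22,6],[24,8],[25,6],[32,20],[41,8],[42,0],[48,18],[50,0]]
[[8,6],[17,0],[22,6],[24,16],[32,20],[41,8],[42,0],[48,18],[50,0]]
[[8,6],[17,0],[22,6],[24,16],[32,20],[41,8],[42,16],[48,18],[50,0]]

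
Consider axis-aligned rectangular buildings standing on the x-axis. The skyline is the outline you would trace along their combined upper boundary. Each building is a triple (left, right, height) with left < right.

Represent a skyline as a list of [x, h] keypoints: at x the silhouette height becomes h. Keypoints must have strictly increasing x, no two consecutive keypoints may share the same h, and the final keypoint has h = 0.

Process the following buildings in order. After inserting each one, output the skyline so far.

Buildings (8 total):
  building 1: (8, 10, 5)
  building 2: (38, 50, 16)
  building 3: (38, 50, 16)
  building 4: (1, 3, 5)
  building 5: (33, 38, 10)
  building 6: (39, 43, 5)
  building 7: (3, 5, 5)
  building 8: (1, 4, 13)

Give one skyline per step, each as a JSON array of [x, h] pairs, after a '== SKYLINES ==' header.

== SKYLINES ==
[[8,5],[10,0]]
[[8,5],[10,0],[38,16],[50,0]]
[[8,5],[10,0],[38,16],[50,0]]
[[1,5],[3,0],[8,5],[10,0],[38,16],[50,0]]
[[1,5],[3,0],[8,5],[10,0],[33,10],[38,16],[50,0]]
[[1,5],[3,0],[8,5],[10,0],[33,10],[38,16],[50,0]]
[[1,5],[5,0],[8,5],[10,0],[33,10],[38,16],[50,0]]
[[1,13],[4,5],[5,0],[8,5],[10,0],[33,10],[38,16],[50,0]]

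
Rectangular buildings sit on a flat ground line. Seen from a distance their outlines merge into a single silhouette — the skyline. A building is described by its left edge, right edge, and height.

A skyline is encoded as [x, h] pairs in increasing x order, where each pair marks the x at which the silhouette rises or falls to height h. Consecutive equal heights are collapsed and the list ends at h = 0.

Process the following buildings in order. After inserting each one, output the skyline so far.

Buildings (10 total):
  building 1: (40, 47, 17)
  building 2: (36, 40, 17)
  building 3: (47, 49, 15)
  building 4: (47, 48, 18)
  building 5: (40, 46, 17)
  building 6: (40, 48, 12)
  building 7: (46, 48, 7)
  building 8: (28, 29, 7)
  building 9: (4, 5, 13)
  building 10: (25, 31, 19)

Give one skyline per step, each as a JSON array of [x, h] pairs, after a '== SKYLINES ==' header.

== SKYLINES ==
[[40,17],[47,0]]
[[36,17],[47,0]]
[[36,17],[47,15],[49,0]]
[[36,17],[47,18],[48,15],[49,0]]
[[36,17],[47,18],[48,15],[49,0]]
[[36,17],[47,18],[48,15],[49,0]]
[[36,17],[47,18],[48,15],[49,0]]
[[28,7],[29,0],[36,17],[47,18],[48,15],[49,0]]
[[4,13],[5,0],[28,7],[29,0],[36,17],[47,18],[48,15],[49,0]]
[[4,13],[5,0],[25,19],[31,0],[36,17],[47,18],[48,15],[49,0]]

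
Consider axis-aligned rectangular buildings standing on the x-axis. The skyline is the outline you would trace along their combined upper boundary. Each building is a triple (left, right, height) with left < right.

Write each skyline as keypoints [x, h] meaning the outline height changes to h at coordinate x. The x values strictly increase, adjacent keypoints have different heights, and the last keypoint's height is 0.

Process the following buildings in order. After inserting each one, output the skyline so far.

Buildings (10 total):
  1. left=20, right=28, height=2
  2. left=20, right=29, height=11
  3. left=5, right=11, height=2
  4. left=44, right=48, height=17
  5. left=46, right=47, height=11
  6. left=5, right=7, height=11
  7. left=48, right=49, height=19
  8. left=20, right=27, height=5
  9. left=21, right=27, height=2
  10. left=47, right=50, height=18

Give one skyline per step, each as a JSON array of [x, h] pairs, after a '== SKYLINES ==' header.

== SKYLINES ==
[[20,2],[28,0]]
[[20,11],[29,0]]
[[5,2],[11,0],[20,11],[29,0]]
[[5,2],[11,0],[20,11],[29,0],[44,17],[48,0]]
[[5,2],[11,0],[20,11],[29,0],[44,17],[48,0]]
[[5,11],[7,2],[11,0],[20,11],[29,0],[44,17],[48,0]]
[[5,11],[7,2],[11,0],[20,11],[29,0],[44,17],[48,19],[49,0]]
[[5,11],[7,2],[11,0],[20,11],[29,0],[44,17],[48,19],[49,0]]
[[5,11],[7,2],[11,0],[20,11],[29,0],[44,17],[48,19],[49,0]]
[[5,11],[7,2],[11,0],[20,11],[29,0],[44,17],[47,18],[48,19],[49,18],[50,0]]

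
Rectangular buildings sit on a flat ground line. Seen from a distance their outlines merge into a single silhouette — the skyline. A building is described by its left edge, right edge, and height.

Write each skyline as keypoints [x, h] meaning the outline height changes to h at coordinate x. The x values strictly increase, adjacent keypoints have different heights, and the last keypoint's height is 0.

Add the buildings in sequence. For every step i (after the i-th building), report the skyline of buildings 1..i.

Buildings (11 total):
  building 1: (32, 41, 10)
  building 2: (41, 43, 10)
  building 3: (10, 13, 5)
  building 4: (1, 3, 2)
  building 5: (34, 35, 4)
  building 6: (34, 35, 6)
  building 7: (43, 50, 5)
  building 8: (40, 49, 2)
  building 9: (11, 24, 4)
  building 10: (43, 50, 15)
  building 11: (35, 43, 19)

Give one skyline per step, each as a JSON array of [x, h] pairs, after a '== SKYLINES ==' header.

== SKYLINES ==
[[32,10],[41,0]]
[[32,10],[43,0]]
[[10,5],[13,0],[32,10],[43,0]]
[[1,2],[3,0],[10,5],[13,0],[32,10],[43,0]]
[[1,2],[3,0],[10,5],[13,0],[32,10],[43,0]]
[[1,2],[3,0],[10,5],[13,0],[32,10],[43,0]]
[[1,2],[3,0],[10,5],[13,0],[32,10],[43,5],[50,0]]
[[1,2],[3,0],[10,5],[13,0],[32,10],[43,5],[50,0]]
[[1,2],[3,0],[10,5],[13,4],[24,0],[32,10],[43,5],[50,0]]
[[1,2],[3,0],[10,5],[13,4],[24,0],[32,10],[43,15],[50,0]]
[[1,2],[3,0],[10,5],[13,4],[24,0],[32,10],[35,19],[43,15],[50,0]]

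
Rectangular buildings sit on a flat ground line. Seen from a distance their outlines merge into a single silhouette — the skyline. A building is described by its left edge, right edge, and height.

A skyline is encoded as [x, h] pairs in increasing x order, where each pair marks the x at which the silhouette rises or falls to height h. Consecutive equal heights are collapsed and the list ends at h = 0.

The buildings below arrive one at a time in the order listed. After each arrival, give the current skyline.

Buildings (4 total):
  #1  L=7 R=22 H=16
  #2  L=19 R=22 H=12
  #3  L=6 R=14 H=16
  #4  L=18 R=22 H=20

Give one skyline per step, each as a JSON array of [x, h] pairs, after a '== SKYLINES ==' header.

== SKYLINES ==
[[7,16],[22,0]]
[[7,16],[22,0]]
[[6,16],[22,0]]
[[6,16],[18,20],[22,0]]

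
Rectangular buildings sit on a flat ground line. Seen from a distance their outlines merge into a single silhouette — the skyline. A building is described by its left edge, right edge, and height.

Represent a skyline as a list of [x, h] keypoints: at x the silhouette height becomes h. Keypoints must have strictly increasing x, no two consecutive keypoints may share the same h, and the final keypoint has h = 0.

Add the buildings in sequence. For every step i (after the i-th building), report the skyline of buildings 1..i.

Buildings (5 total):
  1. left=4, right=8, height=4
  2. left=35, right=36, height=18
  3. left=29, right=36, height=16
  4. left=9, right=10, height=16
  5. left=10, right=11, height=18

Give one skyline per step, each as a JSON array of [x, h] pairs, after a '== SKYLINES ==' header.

== SKYLINES ==
[[4,4],[8,0]]
[[4,4],[8,0],[35,18],[36,0]]
[[4,4],[8,0],[29,16],[35,18],[36,0]]
[[4,4],[8,0],[9,16],[10,0],[29,16],[35,18],[36,0]]
[[4,4],[8,0],[9,16],[10,18],[11,0],[29,16],[35,18],[36,0]]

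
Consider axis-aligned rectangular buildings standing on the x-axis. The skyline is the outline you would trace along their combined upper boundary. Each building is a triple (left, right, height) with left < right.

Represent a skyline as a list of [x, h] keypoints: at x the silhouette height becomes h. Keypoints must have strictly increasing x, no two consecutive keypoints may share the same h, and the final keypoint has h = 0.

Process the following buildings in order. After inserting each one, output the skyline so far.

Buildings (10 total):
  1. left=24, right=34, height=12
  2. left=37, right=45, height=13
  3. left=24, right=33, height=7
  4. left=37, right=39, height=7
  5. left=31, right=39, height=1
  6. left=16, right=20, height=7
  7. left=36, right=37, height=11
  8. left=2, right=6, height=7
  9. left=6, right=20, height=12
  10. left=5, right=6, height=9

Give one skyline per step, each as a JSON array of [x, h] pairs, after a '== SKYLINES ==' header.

== SKYLINES ==
[[24,12],[34,0]]
[[24,12],[34,0],[37,13],[45,0]]
[[24,12],[34,0],[37,13],[45,0]]
[[24,12],[34,0],[37,13],[45,0]]
[[24,12],[34,1],[37,13],[45,0]]
[[16,7],[20,0],[24,12],[34,1],[37,13],[45,0]]
[[16,7],[20,0],[24,12],[34,1],[36,11],[37,13],[45,0]]
[[2,7],[6,0],[16,7],[20,0],[24,12],[34,1],[36,11],[37,13],[45,0]]
[[2,7],[6,12],[20,0],[24,12],[34,1],[36,11],[37,13],[45,0]]
[[2,7],[5,9],[6,12],[20,0],[24,12],[34,1],[36,11],[37,13],[45,0]]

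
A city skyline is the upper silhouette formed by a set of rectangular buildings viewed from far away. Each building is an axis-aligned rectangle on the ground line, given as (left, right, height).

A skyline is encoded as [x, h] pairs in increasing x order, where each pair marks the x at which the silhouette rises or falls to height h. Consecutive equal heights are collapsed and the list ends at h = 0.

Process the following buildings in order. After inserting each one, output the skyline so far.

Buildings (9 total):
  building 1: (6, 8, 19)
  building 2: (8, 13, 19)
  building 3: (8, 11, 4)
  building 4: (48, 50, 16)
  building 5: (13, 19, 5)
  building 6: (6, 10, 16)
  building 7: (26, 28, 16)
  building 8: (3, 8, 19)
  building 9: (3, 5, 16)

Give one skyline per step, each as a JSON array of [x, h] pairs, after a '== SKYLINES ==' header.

== SKYLINES ==
[[6,19],[8,0]]
[[6,19],[13,0]]
[[6,19],[13,0]]
[[6,19],[13,0],[48,16],[50,0]]
[[6,19],[13,5],[19,0],[48,16],[50,0]]
[[6,19],[13,5],[19,0],[48,16],[50,0]]
[[6,19],[13,5],[19,0],[26,16],[28,0],[48,16],[50,0]]
[[3,19],[13,5],[19,0],[26,16],[28,0],[48,16],[50,0]]
[[3,19],[13,5],[19,0],[26,16],[28,0],[48,16],[50,0]]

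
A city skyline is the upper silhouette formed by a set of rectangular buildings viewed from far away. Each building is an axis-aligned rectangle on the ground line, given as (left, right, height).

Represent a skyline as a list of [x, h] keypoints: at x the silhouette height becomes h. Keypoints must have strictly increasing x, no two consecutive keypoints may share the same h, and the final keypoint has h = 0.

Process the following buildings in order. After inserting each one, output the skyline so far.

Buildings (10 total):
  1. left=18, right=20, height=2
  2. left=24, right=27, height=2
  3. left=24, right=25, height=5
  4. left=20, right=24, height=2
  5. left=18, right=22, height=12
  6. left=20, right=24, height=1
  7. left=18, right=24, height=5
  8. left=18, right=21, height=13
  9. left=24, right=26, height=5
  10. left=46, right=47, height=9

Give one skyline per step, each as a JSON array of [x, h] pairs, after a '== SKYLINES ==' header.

== SKYLINES ==
[[18,2],[20,0]]
[[18,2],[20,0],[24,2],[27,0]]
[[18,2],[20,0],[24,5],[25,2],[27,0]]
[[18,2],[24,5],[25,2],[27,0]]
[[18,12],[22,2],[24,5],[25,2],[27,0]]
[[18,12],[22,2],[24,5],[25,2],[27,0]]
[[18,12],[22,5],[25,2],[27,0]]
[[18,13],[21,12],[22,5],[25,2],[27,0]]
[[18,13],[21,12],[22,5],[26,2],[27,0]]
[[18,13],[21,12],[22,5],[26,2],[27,0],[46,9],[47,0]]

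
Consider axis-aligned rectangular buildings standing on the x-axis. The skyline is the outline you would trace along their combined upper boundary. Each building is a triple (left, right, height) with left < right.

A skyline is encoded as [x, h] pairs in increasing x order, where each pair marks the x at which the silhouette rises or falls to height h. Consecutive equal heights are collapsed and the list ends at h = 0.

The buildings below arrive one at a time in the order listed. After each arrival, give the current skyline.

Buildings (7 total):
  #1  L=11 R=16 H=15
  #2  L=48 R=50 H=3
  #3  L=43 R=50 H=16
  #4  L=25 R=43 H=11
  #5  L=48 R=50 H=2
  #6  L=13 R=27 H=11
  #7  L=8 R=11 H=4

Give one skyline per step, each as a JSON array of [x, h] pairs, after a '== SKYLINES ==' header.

== SKYLINES ==
[[11,15],[16,0]]
[[11,15],[16,0],[48,3],[50,0]]
[[11,15],[16,0],[43,16],[50,0]]
[[11,15],[16,0],[25,11],[43,16],[50,0]]
[[11,15],[16,0],[25,11],[43,16],[50,0]]
[[11,15],[16,11],[43,16],[50,0]]
[[8,4],[11,15],[16,11],[43,16],[50,0]]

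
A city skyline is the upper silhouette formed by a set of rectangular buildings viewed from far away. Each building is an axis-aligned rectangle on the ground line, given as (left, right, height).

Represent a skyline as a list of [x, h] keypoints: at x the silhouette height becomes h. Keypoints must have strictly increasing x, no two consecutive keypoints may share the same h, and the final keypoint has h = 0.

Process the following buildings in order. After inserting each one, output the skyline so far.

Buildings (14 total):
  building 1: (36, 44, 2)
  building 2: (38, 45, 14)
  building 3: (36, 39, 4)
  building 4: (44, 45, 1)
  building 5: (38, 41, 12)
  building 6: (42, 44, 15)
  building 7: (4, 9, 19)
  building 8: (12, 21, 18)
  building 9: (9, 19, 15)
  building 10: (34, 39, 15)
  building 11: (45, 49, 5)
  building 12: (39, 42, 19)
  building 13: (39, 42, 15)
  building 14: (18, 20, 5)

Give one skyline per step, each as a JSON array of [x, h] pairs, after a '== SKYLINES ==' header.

== SKYLINES ==
[[36,2],[44,0]]
[[36,2],[38,14],[45,0]]
[[36,4],[38,14],[45,0]]
[[36,4],[38,14],[45,0]]
[[36,4],[38,14],[45,0]]
[[36,4],[38,14],[42,15],[44,14],[45,0]]
[[4,19],[9,0],[36,4],[38,14],[42,15],[44,14],[45,0]]
[[4,19],[9,0],[12,18],[21,0],[36,4],[38,14],[42,15],[44,14],[45,0]]
[[4,19],[9,15],[12,18],[21,0],[36,4],[38,14],[42,15],[44,14],[45,0]]
[[4,19],[9,15],[12,18],[21,0],[34,15],[39,14],[42,15],[44,14],[45,0]]
[[4,19],[9,15],[12,18],[21,0],[34,15],[39,14],[42,15],[44,14],[45,5],[49,0]]
[[4,19],[9,15],[12,18],[21,0],[34,15],[39,19],[42,15],[44,14],[45,5],[49,0]]
[[4,19],[9,15],[12,18],[21,0],[34,15],[39,19],[42,15],[44,14],[45,5],[49,0]]
[[4,19],[9,15],[12,18],[21,0],[34,15],[39,19],[42,15],[44,14],[45,5],[49,0]]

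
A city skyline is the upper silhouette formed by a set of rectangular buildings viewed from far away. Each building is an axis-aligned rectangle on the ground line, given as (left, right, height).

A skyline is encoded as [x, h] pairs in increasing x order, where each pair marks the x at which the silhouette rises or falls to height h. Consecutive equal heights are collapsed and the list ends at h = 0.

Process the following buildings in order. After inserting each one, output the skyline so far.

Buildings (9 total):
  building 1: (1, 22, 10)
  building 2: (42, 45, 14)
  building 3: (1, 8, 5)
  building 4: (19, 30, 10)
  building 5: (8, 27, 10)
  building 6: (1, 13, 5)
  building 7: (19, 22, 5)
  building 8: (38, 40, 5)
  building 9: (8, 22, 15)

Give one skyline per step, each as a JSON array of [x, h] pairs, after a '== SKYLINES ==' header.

== SKYLINES ==
[[1,10],[22,0]]
[[1,10],[22,0],[42,14],[45,0]]
[[1,10],[22,0],[42,14],[45,0]]
[[1,10],[30,0],[42,14],[45,0]]
[[1,10],[30,0],[42,14],[45,0]]
[[1,10],[30,0],[42,14],[45,0]]
[[1,10],[30,0],[42,14],[45,0]]
[[1,10],[30,0],[38,5],[40,0],[42,14],[45,0]]
[[1,10],[8,15],[22,10],[30,0],[38,5],[40,0],[42,14],[45,0]]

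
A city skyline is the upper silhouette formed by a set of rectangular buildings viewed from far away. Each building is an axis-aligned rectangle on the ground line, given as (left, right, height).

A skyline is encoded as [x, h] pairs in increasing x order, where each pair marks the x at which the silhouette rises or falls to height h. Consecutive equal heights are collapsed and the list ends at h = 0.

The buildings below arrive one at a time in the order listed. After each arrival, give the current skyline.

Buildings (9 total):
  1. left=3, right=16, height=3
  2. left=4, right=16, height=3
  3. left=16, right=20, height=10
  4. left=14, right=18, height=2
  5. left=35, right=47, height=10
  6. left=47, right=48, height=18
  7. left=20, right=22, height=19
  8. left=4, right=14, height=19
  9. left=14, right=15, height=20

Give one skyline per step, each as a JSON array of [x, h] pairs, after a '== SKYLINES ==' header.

== SKYLINES ==
[[3,3],[16,0]]
[[3,3],[16,0]]
[[3,3],[16,10],[20,0]]
[[3,3],[16,10],[20,0]]
[[3,3],[16,10],[20,0],[35,10],[47,0]]
[[3,3],[16,10],[20,0],[35,10],[47,18],[48,0]]
[[3,3],[16,10],[20,19],[22,0],[35,10],[47,18],[48,0]]
[[3,3],[4,19],[14,3],[16,10],[20,19],[22,0],[35,10],[47,18],[48,0]]
[[3,3],[4,19],[14,20],[15,3],[16,10],[20,19],[22,0],[35,10],[47,18],[48,0]]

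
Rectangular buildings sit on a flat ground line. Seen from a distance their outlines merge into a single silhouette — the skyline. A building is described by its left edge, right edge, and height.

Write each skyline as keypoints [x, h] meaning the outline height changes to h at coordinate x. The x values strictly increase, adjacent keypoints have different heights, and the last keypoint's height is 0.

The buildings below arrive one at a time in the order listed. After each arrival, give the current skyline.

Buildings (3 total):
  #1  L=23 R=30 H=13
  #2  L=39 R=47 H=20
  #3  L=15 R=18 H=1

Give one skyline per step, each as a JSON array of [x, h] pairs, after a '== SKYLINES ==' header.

== SKYLINES ==
[[23,13],[30,0]]
[[23,13],[30,0],[39,20],[47,0]]
[[15,1],[18,0],[23,13],[30,0],[39,20],[47,0]]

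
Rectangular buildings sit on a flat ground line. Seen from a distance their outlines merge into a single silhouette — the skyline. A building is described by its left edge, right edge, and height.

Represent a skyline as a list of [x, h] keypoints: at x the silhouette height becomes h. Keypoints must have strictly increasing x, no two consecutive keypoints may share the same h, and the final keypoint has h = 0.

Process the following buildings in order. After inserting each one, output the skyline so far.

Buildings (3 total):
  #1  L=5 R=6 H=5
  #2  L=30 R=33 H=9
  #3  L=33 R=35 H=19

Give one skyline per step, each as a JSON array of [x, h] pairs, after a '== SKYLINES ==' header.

== SKYLINES ==
[[5,5],[6,0]]
[[5,5],[6,0],[30,9],[33,0]]
[[5,5],[6,0],[30,9],[33,19],[35,0]]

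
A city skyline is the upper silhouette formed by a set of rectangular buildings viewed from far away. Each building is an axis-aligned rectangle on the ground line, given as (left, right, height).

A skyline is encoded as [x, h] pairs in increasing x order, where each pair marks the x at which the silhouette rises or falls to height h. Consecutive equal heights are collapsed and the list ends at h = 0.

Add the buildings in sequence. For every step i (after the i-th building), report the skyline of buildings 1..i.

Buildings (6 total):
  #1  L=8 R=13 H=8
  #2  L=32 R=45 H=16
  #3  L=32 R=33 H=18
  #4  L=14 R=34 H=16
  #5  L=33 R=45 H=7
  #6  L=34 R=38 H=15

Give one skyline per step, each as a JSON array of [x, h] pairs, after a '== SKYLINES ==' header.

== SKYLINES ==
[[8,8],[13,0]]
[[8,8],[13,0],[32,16],[45,0]]
[[8,8],[13,0],[32,18],[33,16],[45,0]]
[[8,8],[13,0],[14,16],[32,18],[33,16],[45,0]]
[[8,8],[13,0],[14,16],[32,18],[33,16],[45,0]]
[[8,8],[13,0],[14,16],[32,18],[33,16],[45,0]]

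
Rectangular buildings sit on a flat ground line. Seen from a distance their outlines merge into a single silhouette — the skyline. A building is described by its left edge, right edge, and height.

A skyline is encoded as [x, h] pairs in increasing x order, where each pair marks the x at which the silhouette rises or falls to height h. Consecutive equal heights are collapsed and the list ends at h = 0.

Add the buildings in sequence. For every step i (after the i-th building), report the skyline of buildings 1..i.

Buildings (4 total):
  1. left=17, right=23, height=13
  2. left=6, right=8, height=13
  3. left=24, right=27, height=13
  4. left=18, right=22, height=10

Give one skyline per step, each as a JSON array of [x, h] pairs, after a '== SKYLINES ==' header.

== SKYLINES ==
[[17,13],[23,0]]
[[6,13],[8,0],[17,13],[23,0]]
[[6,13],[8,0],[17,13],[23,0],[24,13],[27,0]]
[[6,13],[8,0],[17,13],[23,0],[24,13],[27,0]]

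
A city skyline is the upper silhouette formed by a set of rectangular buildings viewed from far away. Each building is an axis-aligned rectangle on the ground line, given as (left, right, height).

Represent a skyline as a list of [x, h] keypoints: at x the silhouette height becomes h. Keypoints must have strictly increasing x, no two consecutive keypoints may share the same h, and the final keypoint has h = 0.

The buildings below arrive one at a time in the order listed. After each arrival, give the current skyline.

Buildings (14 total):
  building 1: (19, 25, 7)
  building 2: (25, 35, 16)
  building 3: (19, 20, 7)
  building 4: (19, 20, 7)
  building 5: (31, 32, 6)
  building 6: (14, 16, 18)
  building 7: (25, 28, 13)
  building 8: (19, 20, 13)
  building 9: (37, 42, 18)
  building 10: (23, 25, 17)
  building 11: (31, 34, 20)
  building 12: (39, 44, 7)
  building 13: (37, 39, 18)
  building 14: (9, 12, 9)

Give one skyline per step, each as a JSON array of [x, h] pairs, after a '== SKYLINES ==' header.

== SKYLINES ==
[[19,7],[25,0]]
[[19,7],[25,16],[35,0]]
[[19,7],[25,16],[35,0]]
[[19,7],[25,16],[35,0]]
[[19,7],[25,16],[35,0]]
[[14,18],[16,0],[19,7],[25,16],[35,0]]
[[14,18],[16,0],[19,7],[25,16],[35,0]]
[[14,18],[16,0],[19,13],[20,7],[25,16],[35,0]]
[[14,18],[16,0],[19,13],[20,7],[25,16],[35,0],[37,18],[42,0]]
[[14,18],[16,0],[19,13],[20,7],[23,17],[25,16],[35,0],[37,18],[42,0]]
[[14,18],[16,0],[19,13],[20,7],[23,17],[25,16],[31,20],[34,16],[35,0],[37,18],[42,0]]
[[14,18],[16,0],[19,13],[20,7],[23,17],[25,16],[31,20],[34,16],[35,0],[37,18],[42,7],[44,0]]
[[14,18],[16,0],[19,13],[20,7],[23,17],[25,16],[31,20],[34,16],[35,0],[37,18],[42,7],[44,0]]
[[9,9],[12,0],[14,18],[16,0],[19,13],[20,7],[23,17],[25,16],[31,20],[34,16],[35,0],[37,18],[42,7],[44,0]]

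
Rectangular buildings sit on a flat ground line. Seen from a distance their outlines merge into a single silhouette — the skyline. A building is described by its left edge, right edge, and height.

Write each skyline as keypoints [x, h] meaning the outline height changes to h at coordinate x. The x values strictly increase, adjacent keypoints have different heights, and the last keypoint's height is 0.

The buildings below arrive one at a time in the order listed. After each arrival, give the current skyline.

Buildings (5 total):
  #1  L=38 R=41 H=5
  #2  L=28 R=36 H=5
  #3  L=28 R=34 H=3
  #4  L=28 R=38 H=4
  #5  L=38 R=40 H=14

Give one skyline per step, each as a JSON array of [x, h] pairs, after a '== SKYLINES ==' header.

== SKYLINES ==
[[38,5],[41,0]]
[[28,5],[36,0],[38,5],[41,0]]
[[28,5],[36,0],[38,5],[41,0]]
[[28,5],[36,4],[38,5],[41,0]]
[[28,5],[36,4],[38,14],[40,5],[41,0]]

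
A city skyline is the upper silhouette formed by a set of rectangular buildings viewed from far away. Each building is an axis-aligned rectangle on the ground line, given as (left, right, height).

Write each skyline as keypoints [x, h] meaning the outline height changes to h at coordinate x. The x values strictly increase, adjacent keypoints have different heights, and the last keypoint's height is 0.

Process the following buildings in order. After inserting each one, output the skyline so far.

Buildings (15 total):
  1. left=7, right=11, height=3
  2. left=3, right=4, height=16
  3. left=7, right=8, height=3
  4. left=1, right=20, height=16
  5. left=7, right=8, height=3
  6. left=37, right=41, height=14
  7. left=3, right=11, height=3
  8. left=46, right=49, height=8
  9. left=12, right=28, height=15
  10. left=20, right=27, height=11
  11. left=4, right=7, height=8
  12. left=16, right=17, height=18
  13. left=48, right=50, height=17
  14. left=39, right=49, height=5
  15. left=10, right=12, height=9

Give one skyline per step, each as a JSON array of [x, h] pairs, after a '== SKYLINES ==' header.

== SKYLINES ==
[[7,3],[11,0]]
[[3,16],[4,0],[7,3],[11,0]]
[[3,16],[4,0],[7,3],[11,0]]
[[1,16],[20,0]]
[[1,16],[20,0]]
[[1,16],[20,0],[37,14],[41,0]]
[[1,16],[20,0],[37,14],[41,0]]
[[1,16],[20,0],[37,14],[41,0],[46,8],[49,0]]
[[1,16],[20,15],[28,0],[37,14],[41,0],[46,8],[49,0]]
[[1,16],[20,15],[28,0],[37,14],[41,0],[46,8],[49,0]]
[[1,16],[20,15],[28,0],[37,14],[41,0],[46,8],[49,0]]
[[1,16],[16,18],[17,16],[20,15],[28,0],[37,14],[41,0],[46,8],[49,0]]
[[1,16],[16,18],[17,16],[20,15],[28,0],[37,14],[41,0],[46,8],[48,17],[50,0]]
[[1,16],[16,18],[17,16],[20,15],[28,0],[37,14],[41,5],[46,8],[48,17],[50,0]]
[[1,16],[16,18],[17,16],[20,15],[28,0],[37,14],[41,5],[46,8],[48,17],[50,0]]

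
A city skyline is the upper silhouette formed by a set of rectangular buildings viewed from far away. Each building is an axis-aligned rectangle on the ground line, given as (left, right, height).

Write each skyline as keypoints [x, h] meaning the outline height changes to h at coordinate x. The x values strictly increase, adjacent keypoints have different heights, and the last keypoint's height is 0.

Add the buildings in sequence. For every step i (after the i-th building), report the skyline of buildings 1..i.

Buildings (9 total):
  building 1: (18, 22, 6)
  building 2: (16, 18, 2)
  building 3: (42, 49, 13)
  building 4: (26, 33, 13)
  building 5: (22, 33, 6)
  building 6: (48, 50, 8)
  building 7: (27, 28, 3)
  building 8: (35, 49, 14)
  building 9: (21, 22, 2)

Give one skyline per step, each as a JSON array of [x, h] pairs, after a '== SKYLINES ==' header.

== SKYLINES ==
[[18,6],[22,0]]
[[16,2],[18,6],[22,0]]
[[16,2],[18,6],[22,0],[42,13],[49,0]]
[[16,2],[18,6],[22,0],[26,13],[33,0],[42,13],[49,0]]
[[16,2],[18,6],[26,13],[33,0],[42,13],[49,0]]
[[16,2],[18,6],[26,13],[33,0],[42,13],[49,8],[50,0]]
[[16,2],[18,6],[26,13],[33,0],[42,13],[49,8],[50,0]]
[[16,2],[18,6],[26,13],[33,0],[35,14],[49,8],[50,0]]
[[16,2],[18,6],[26,13],[33,0],[35,14],[49,8],[50,0]]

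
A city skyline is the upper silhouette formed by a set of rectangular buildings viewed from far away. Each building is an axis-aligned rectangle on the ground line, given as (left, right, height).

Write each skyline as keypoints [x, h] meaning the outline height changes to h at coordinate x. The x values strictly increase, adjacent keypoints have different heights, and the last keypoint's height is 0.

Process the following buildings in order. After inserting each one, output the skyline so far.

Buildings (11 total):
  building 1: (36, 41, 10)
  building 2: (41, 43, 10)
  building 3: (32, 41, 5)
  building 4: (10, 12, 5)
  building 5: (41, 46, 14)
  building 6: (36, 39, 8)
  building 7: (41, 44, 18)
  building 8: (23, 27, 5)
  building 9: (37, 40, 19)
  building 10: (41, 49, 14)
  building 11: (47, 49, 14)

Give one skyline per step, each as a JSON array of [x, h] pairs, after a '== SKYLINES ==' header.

== SKYLINES ==
[[36,10],[41,0]]
[[36,10],[43,0]]
[[32,5],[36,10],[43,0]]
[[10,5],[12,0],[32,5],[36,10],[43,0]]
[[10,5],[12,0],[32,5],[36,10],[41,14],[46,0]]
[[10,5],[12,0],[32,5],[36,10],[41,14],[46,0]]
[[10,5],[12,0],[32,5],[36,10],[41,18],[44,14],[46,0]]
[[10,5],[12,0],[23,5],[27,0],[32,5],[36,10],[41,18],[44,14],[46,0]]
[[10,5],[12,0],[23,5],[27,0],[32,5],[36,10],[37,19],[40,10],[41,18],[44,14],[46,0]]
[[10,5],[12,0],[23,5],[27,0],[32,5],[36,10],[37,19],[40,10],[41,18],[44,14],[49,0]]
[[10,5],[12,0],[23,5],[27,0],[32,5],[36,10],[37,19],[40,10],[41,18],[44,14],[49,0]]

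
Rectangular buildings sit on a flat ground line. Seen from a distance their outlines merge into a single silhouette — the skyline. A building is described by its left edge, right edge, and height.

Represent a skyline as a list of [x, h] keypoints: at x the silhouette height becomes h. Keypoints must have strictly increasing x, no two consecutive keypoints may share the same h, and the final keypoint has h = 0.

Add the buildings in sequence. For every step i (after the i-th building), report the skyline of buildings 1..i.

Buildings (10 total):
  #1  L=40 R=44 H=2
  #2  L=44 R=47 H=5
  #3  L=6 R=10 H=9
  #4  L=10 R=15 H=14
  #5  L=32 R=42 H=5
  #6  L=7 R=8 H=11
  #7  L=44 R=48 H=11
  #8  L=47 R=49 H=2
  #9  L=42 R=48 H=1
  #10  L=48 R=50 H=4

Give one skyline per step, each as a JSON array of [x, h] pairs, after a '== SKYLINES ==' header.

== SKYLINES ==
[[40,2],[44,0]]
[[40,2],[44,5],[47,0]]
[[6,9],[10,0],[40,2],[44,5],[47,0]]
[[6,9],[10,14],[15,0],[40,2],[44,5],[47,0]]
[[6,9],[10,14],[15,0],[32,5],[42,2],[44,5],[47,0]]
[[6,9],[7,11],[8,9],[10,14],[15,0],[32,5],[42,2],[44,5],[47,0]]
[[6,9],[7,11],[8,9],[10,14],[15,0],[32,5],[42,2],[44,11],[48,0]]
[[6,9],[7,11],[8,9],[10,14],[15,0],[32,5],[42,2],[44,11],[48,2],[49,0]]
[[6,9],[7,11],[8,9],[10,14],[15,0],[32,5],[42,2],[44,11],[48,2],[49,0]]
[[6,9],[7,11],[8,9],[10,14],[15,0],[32,5],[42,2],[44,11],[48,4],[50,0]]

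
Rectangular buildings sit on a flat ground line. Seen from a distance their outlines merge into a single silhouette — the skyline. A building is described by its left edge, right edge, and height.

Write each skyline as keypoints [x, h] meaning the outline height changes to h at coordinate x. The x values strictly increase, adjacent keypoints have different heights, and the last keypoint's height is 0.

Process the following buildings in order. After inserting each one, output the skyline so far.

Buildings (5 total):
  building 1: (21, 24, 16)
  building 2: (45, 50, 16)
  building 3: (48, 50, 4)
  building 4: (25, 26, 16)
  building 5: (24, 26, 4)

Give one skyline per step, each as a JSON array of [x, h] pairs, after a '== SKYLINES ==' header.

== SKYLINES ==
[[21,16],[24,0]]
[[21,16],[24,0],[45,16],[50,0]]
[[21,16],[24,0],[45,16],[50,0]]
[[21,16],[24,0],[25,16],[26,0],[45,16],[50,0]]
[[21,16],[24,4],[25,16],[26,0],[45,16],[50,0]]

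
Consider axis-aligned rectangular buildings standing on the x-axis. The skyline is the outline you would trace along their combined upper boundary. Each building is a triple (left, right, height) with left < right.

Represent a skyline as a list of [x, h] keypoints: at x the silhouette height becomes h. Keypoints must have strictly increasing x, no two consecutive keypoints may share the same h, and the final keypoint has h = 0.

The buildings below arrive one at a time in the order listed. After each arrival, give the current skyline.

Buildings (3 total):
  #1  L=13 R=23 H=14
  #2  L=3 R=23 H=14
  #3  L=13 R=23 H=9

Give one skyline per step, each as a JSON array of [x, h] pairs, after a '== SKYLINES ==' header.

== SKYLINES ==
[[13,14],[23,0]]
[[3,14],[23,0]]
[[3,14],[23,0]]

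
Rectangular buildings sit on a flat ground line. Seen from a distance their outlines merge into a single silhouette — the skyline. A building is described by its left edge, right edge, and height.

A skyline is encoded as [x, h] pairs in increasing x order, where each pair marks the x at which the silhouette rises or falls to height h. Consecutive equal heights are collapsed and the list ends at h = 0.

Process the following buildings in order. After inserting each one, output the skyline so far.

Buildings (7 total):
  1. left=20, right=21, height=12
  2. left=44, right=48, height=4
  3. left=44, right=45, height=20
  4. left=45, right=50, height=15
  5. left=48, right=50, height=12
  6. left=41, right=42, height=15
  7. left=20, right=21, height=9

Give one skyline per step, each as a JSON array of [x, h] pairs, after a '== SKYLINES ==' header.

== SKYLINES ==
[[20,12],[21,0]]
[[20,12],[21,0],[44,4],[48,0]]
[[20,12],[21,0],[44,20],[45,4],[48,0]]
[[20,12],[21,0],[44,20],[45,15],[50,0]]
[[20,12],[21,0],[44,20],[45,15],[50,0]]
[[20,12],[21,0],[41,15],[42,0],[44,20],[45,15],[50,0]]
[[20,12],[21,0],[41,15],[42,0],[44,20],[45,15],[50,0]]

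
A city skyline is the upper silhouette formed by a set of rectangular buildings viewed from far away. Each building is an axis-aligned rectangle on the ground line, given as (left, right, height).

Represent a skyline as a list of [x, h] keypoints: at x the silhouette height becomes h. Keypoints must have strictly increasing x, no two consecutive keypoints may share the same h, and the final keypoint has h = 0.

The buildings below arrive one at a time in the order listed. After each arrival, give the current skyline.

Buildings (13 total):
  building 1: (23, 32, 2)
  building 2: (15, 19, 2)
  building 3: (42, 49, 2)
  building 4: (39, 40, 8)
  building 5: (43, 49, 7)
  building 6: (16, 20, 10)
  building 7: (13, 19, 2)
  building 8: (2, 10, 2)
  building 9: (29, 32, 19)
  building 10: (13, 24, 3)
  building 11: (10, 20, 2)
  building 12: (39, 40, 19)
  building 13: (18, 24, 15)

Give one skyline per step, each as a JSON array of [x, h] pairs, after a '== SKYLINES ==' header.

== SKYLINES ==
[[23,2],[32,0]]
[[15,2],[19,0],[23,2],[32,0]]
[[15,2],[19,0],[23,2],[32,0],[42,2],[49,0]]
[[15,2],[19,0],[23,2],[32,0],[39,8],[40,0],[42,2],[49,0]]
[[15,2],[19,0],[23,2],[32,0],[39,8],[40,0],[42,2],[43,7],[49,0]]
[[15,2],[16,10],[20,0],[23,2],[32,0],[39,8],[40,0],[42,2],[43,7],[49,0]]
[[13,2],[16,10],[20,0],[23,2],[32,0],[39,8],[40,0],[42,2],[43,7],[49,0]]
[[2,2],[10,0],[13,2],[16,10],[20,0],[23,2],[32,0],[39,8],[40,0],[42,2],[43,7],[49,0]]
[[2,2],[10,0],[13,2],[16,10],[20,0],[23,2],[29,19],[32,0],[39,8],[40,0],[42,2],[43,7],[49,0]]
[[2,2],[10,0],[13,3],[16,10],[20,3],[24,2],[29,19],[32,0],[39,8],[40,0],[42,2],[43,7],[49,0]]
[[2,2],[13,3],[16,10],[20,3],[24,2],[29,19],[32,0],[39,8],[40,0],[42,2],[43,7],[49,0]]
[[2,2],[13,3],[16,10],[20,3],[24,2],[29,19],[32,0],[39,19],[40,0],[42,2],[43,7],[49,0]]
[[2,2],[13,3],[16,10],[18,15],[24,2],[29,19],[32,0],[39,19],[40,0],[42,2],[43,7],[49,0]]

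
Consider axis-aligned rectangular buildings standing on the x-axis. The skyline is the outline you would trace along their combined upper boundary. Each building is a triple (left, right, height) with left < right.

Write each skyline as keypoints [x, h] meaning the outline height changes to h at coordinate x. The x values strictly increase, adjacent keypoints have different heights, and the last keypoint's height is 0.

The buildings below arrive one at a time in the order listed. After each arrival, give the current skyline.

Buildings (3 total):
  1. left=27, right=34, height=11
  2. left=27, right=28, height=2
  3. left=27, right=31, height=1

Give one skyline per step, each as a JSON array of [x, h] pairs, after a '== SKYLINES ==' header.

== SKYLINES ==
[[27,11],[34,0]]
[[27,11],[34,0]]
[[27,11],[34,0]]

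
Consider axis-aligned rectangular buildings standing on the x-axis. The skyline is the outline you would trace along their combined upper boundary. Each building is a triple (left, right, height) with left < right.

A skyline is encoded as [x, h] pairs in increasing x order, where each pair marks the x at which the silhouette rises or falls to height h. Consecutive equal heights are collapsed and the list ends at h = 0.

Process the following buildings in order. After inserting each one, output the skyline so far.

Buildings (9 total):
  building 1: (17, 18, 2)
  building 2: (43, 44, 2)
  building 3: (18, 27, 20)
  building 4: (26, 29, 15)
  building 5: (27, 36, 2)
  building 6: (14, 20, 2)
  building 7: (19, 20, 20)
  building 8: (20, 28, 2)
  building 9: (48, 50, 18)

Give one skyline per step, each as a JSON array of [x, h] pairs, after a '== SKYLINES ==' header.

== SKYLINES ==
[[17,2],[18,0]]
[[17,2],[18,0],[43,2],[44,0]]
[[17,2],[18,20],[27,0],[43,2],[44,0]]
[[17,2],[18,20],[27,15],[29,0],[43,2],[44,0]]
[[17,2],[18,20],[27,15],[29,2],[36,0],[43,2],[44,0]]
[[14,2],[18,20],[27,15],[29,2],[36,0],[43,2],[44,0]]
[[14,2],[18,20],[27,15],[29,2],[36,0],[43,2],[44,0]]
[[14,2],[18,20],[27,15],[29,2],[36,0],[43,2],[44,0]]
[[14,2],[18,20],[27,15],[29,2],[36,0],[43,2],[44,0],[48,18],[50,0]]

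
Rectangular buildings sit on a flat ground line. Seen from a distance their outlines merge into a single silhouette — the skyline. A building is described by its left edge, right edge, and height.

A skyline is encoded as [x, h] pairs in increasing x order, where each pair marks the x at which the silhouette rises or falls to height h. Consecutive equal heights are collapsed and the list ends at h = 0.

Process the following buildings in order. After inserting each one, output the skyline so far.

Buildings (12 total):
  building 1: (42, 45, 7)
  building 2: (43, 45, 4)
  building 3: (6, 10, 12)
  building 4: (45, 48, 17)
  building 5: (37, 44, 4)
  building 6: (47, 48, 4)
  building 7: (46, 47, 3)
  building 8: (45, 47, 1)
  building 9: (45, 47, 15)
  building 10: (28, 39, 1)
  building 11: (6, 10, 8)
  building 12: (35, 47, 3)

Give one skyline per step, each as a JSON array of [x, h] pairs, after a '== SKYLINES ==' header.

== SKYLINES ==
[[42,7],[45,0]]
[[42,7],[45,0]]
[[6,12],[10,0],[42,7],[45,0]]
[[6,12],[10,0],[42,7],[45,17],[48,0]]
[[6,12],[10,0],[37,4],[42,7],[45,17],[48,0]]
[[6,12],[10,0],[37,4],[42,7],[45,17],[48,0]]
[[6,12],[10,0],[37,4],[42,7],[45,17],[48,0]]
[[6,12],[10,0],[37,4],[42,7],[45,17],[48,0]]
[[6,12],[10,0],[37,4],[42,7],[45,17],[48,0]]
[[6,12],[10,0],[28,1],[37,4],[42,7],[45,17],[48,0]]
[[6,12],[10,0],[28,1],[37,4],[42,7],[45,17],[48,0]]
[[6,12],[10,0],[28,1],[35,3],[37,4],[42,7],[45,17],[48,0]]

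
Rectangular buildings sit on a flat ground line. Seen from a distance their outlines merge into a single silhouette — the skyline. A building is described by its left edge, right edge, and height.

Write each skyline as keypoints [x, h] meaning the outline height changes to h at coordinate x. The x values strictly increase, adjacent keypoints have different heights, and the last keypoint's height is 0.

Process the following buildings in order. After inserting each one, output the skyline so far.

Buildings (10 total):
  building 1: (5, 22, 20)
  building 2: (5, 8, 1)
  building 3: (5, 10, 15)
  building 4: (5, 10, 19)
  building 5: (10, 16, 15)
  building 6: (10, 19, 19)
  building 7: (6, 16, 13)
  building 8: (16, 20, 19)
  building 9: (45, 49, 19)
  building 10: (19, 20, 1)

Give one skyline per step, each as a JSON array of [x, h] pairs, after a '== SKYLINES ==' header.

== SKYLINES ==
[[5,20],[22,0]]
[[5,20],[22,0]]
[[5,20],[22,0]]
[[5,20],[22,0]]
[[5,20],[22,0]]
[[5,20],[22,0]]
[[5,20],[22,0]]
[[5,20],[22,0]]
[[5,20],[22,0],[45,19],[49,0]]
[[5,20],[22,0],[45,19],[49,0]]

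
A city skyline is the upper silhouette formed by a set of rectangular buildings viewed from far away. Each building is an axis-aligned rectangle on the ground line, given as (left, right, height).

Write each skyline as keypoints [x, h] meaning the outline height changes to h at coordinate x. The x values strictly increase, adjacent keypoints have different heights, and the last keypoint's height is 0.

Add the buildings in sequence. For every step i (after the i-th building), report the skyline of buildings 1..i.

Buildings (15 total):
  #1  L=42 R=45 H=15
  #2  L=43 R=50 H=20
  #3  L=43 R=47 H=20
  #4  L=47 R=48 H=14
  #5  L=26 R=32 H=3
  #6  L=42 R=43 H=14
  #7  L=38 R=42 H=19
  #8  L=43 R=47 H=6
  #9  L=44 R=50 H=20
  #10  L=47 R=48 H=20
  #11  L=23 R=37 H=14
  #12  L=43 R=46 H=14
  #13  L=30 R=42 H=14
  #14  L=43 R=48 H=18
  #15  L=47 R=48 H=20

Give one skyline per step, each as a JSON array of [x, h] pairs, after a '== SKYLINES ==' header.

== SKYLINES ==
[[42,15],[45,0]]
[[42,15],[43,20],[50,0]]
[[42,15],[43,20],[50,0]]
[[42,15],[43,20],[50,0]]
[[26,3],[32,0],[42,15],[43,20],[50,0]]
[[26,3],[32,0],[42,15],[43,20],[50,0]]
[[26,3],[32,0],[38,19],[42,15],[43,20],[50,0]]
[[26,3],[32,0],[38,19],[42,15],[43,20],[50,0]]
[[26,3],[32,0],[38,19],[42,15],[43,20],[50,0]]
[[26,3],[32,0],[38,19],[42,15],[43,20],[50,0]]
[[23,14],[37,0],[38,19],[42,15],[43,20],[50,0]]
[[23,14],[37,0],[38,19],[42,15],[43,20],[50,0]]
[[23,14],[38,19],[42,15],[43,20],[50,0]]
[[23,14],[38,19],[42,15],[43,20],[50,0]]
[[23,14],[38,19],[42,15],[43,20],[50,0]]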